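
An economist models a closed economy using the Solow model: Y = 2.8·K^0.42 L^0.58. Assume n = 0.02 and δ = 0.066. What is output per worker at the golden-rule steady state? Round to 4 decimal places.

Capital per worker breaks even when investment replaces (n + δ)·k; here n + δ = 0.086.
Golden rule sets MPK = n+δ: 0.42·2.8·k^(0.42−1) = 0.086, so k_gold = (0.42·2.8/0.086)^(1/0.58) ≈ 90.8790.
Output: y_gold = 2.8·k_gold^0.42 = 2.8·90.8790^0.42 ≈ 18.6086.

y_gold ≈ 18.6086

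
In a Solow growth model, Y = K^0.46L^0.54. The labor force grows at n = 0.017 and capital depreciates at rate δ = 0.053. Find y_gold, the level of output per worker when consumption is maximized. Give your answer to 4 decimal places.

y_gold ≈ 4.9719

Break-even investment rate: n + δ = 0.017 + 0.053 = 0.07.
Maximizing c = f(k) − (n+δ)·k gives f'(k) = n+δ, i.e. 0.46·k^(0.46−1) = 0.07, so k_gold = (0.46/0.07)^(1/0.54) ≈ 32.6727.
Output: y_gold = k_gold^0.46 = 32.6727^0.46 ≈ 4.9719.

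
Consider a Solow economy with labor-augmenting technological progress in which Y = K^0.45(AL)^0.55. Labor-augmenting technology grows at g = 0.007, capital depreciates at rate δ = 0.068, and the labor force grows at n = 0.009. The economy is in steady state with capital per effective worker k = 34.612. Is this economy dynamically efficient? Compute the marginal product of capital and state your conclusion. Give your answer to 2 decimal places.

dynamically inefficient; MPK ≈ 0.06

Capital per effective worker breaks even when investment replaces (n + g + δ)·k; here n + g + δ = 0.084.
MPK = 0.45·k^(0.45−1) = 0.45·34.612^(-0.55) ≈ 0.0641.
MPK < 0.084, so the economy is dynamically inefficient (over-saving).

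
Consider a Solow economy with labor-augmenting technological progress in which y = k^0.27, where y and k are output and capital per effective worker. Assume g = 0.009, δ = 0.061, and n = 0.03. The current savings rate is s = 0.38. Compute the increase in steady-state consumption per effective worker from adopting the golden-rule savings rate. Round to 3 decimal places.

Capital per effective worker breaks even when investment replaces (n + g + δ)·k; here n + g + δ = 0.1.
Current steady state (s = 0.38): k* = (0.38/0.1)^(1/0.73) ≈ 6.2262, y* = 6.2262^0.27 ≈ 1.6385, c* = (1−0.38)·1.6385 ≈ 1.0159.
Maximizing c = f(k) − (n+g+δ)·k gives f'(k) = n+g+δ, i.e. 0.27·k^(0.27−1) = 0.1, so k_gold = (0.27/0.1)^(1/0.73) ≈ 3.8986.
y_gold = 3.8986^0.27 ≈ 1.4439, c_gold = y_gold − 0.1·k_gold ≈ 1.0541.
Gain: Δc = 1.0541 − 1.0159 ≈ 0.0382.

Δc ≈ 0.038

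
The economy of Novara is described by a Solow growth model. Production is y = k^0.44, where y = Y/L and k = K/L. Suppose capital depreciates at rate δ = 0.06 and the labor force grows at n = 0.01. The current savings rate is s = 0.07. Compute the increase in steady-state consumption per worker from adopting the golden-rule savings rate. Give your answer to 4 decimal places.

Break-even investment rate: n + δ = 0.01 + 0.06 = 0.07.
Current steady state (s = 0.07): k* = (0.07/0.07)^(1/0.56) ≈ 1.0000, y* = 1.0000^0.44 ≈ 1.0000, c* = (1−0.07)·1.0000 ≈ 0.9300.
Golden rule sets MPK = n+δ: 0.44·k^(0.44−1) = 0.07, so k_gold = (0.44/0.07)^(1/0.56) ≈ 26.6461.
y_gold = 26.6461^0.44 ≈ 4.2391, c_gold = y_gold − 0.07·k_gold ≈ 2.3739.
Gain: Δc = 2.3739 − 0.9300 ≈ 1.4439.

Δc ≈ 1.4439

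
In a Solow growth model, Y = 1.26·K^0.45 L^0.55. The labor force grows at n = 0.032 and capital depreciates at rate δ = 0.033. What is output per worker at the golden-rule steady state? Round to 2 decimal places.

The effective depreciation rate is n + δ = 0.032 + 0.033 = 0.065.
Maximizing c = f(k) − (n+δ)·k gives f'(k) = n+δ, i.e. 0.45·1.26·k^(0.45−1) = 0.065, so k_gold = (0.45·1.26/0.065)^(1/0.55) ≈ 51.3226.
Output: y_gold = 1.26·k_gold^0.45 = 1.26·51.3226^0.45 ≈ 7.4133.

y_gold ≈ 7.41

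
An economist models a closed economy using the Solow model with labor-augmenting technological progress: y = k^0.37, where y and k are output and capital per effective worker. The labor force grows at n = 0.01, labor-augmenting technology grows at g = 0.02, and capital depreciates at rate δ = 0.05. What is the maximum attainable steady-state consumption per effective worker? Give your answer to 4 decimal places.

The effective depreciation rate is n + g + δ = 0.01 + 0.02 + 0.05 = 0.08.
Setting f'(k) = n+g+δ gives 0.37·k^(0.37−1) = 0.08, hence k_gold = (0.37/0.08)^(1/0.63) ≈ 11.3693.
y_gold = 11.3693^0.37 ≈ 2.4582.
c_gold = y_gold − (n+g+δ)·k_gold = 2.4582 − 0.08·11.3693 ≈ 1.5487.

c_gold ≈ 1.5487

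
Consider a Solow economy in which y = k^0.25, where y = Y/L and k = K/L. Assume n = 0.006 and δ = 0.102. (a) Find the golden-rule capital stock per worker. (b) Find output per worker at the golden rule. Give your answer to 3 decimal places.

(a) k_gold ≈ 3.062; (b) y_gold ≈ 1.323

n + δ = 0.006 + 0.102 = 0.108.
Maximizing c = f(k) − (n+δ)·k gives f'(k) = n+δ, i.e. 0.25·k^(0.25−1) = 0.108, so k_gold = (0.25/0.108)^(1/0.75) ≈ 3.0621.
y_gold = 3.0621^0.25 ≈ 1.3228.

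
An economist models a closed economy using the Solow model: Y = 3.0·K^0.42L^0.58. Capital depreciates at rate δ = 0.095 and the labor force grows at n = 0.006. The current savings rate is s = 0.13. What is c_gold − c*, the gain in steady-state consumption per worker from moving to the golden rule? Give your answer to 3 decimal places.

Δc ≈ 3.878

The effective depreciation rate is n + δ = 0.006 + 0.095 = 0.101.
Current steady state (s = 0.13): k* = (0.13·3.0/0.101)^(1/0.58) ≈ 10.2713, y* = 3.0·10.2713^0.42 ≈ 7.9800, c* = (1−0.13)·7.9800 ≈ 6.9426.
Setting f'(k) = n+δ gives 0.42·3.0·k^(0.42−1) = 0.101, hence k_gold = (0.42·3.0/0.101)^(1/0.58) ≈ 77.5782.
y_gold = 3.0·77.5782^0.42 ≈ 18.6557, c_gold = y_gold − 0.101·k_gold ≈ 10.8203.
Gain: Δc = 10.8203 − 6.9426 ≈ 3.8777.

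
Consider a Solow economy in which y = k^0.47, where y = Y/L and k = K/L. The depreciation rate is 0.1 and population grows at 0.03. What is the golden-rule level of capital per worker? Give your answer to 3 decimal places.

k_gold ≈ 11.301

The effective depreciation rate is n + δ = 0.03 + 0.1 = 0.13.
Golden rule sets MPK = n+δ: 0.47·k^(0.47−1) = 0.13, so k_gold = (0.47/0.13)^(1/0.53) ≈ 11.3011.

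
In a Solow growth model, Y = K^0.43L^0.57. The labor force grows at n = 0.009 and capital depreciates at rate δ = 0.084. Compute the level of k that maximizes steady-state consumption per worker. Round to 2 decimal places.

k_gold ≈ 14.68

n + δ = 0.009 + 0.084 = 0.093.
Golden rule sets MPK = n+δ: 0.43·k^(0.43−1) = 0.093, so k_gold = (0.43/0.093)^(1/0.57) ≈ 14.6771.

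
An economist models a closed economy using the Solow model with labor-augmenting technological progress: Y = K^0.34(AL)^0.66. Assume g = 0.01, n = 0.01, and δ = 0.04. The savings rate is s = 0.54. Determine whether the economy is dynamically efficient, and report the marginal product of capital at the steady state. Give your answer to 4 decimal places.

dynamically inefficient; MPK ≈ 0.0378

The effective depreciation rate is n + g + δ = 0.01 + 0.01 + 0.04 = 0.06.
Steady-state k*: s·k^0.34 = 0.06·k gives k* = (0.54/0.06)^(1/0.66) ≈ 27.9140.
MPK = 0.34·27.9140^(-0.66) ≈ 0.0378.
MPK < n+g+δ = 0.06, so the economy is dynamically inefficient (over-saving).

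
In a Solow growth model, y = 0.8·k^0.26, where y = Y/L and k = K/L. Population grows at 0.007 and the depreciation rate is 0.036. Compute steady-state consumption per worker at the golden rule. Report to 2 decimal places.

Capital per worker breaks even when investment replaces (n + δ)·k; here n + δ = 0.043.
At the golden rule the marginal product of capital equals n+δ: 0.26·0.8·k^(0.26−1) = 0.043. Solving, k_gold = (0.26·0.8/0.043)^(1/0.74) ≈ 8.4164.
y_gold = 0.8·8.4164^0.26 ≈ 1.3919.
c_gold = y_gold − (n+δ)·k_gold = 1.3919 − 0.043·8.4164 ≈ 1.0300.

c_gold ≈ 1.03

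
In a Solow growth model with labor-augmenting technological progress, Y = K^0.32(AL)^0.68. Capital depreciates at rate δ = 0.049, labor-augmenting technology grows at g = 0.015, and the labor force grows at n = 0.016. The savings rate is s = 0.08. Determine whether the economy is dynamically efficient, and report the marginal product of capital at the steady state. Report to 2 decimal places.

The effective depreciation rate is n + g + δ = 0.016 + 0.015 + 0.049 = 0.08.
Steady-state k*: s·k^0.32 = 0.08·k gives k* = (0.08/0.08)^(1/0.68) ≈ 1.0000.
MPK = 0.32·1.0000^(-0.68) ≈ 0.3200.
MPK > n+g+δ = 0.08, so the economy is dynamically efficient (under-saving).

dynamically efficient; MPK ≈ 0.32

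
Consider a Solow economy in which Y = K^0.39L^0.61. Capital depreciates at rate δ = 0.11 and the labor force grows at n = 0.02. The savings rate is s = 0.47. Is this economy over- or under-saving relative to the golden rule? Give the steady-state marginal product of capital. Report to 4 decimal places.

Capital per worker breaks even when investment replaces (n + δ)·k; here n + δ = 0.13.
Steady-state k*: s·k^0.39 = 0.13·k gives k* = (0.47/0.13)^(1/0.61) ≈ 8.2226.
MPK = 0.39·8.2226^(-0.61) ≈ 0.1079.
MPK < n+δ = 0.13, so the economy is dynamically inefficient (over-saving).

over-saving; MPK ≈ 0.1079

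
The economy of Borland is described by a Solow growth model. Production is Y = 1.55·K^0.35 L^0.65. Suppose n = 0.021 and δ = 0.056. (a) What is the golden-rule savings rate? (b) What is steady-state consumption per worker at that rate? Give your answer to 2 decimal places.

Capital per worker breaks even when investment replaces (n + δ)·k; here n + δ = 0.077.
For Cobb-Douglas, s_gold equals capital's share: s_gold = 0.35.
Golden rule sets MPK = n+δ: 0.35·1.55·k^(0.35−1) = 0.077, so k_gold = (0.35·1.55/0.077)^(1/0.65) ≈ 20.1593.
y_gold = 1.55·20.1593^0.35 ≈ 4.4350; c_gold = (1−0.35)·y_gold ≈ 2.8828.

(a) s_gold = 0.35; (b) c_gold ≈ 2.88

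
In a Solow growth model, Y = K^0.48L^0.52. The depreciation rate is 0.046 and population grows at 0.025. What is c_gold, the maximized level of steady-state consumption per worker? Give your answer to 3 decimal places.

c_gold ≈ 3.035

Break-even investment rate: n + δ = 0.025 + 0.046 = 0.071.
Maximizing c = f(k) − (n+δ)·k gives f'(k) = n+δ, i.e. 0.48·k^(0.48−1) = 0.071, so k_gold = (0.48/0.071)^(1/0.52) ≈ 39.4567.
y_gold = 39.4567^0.48 ≈ 5.8363.
c_gold = y_gold − (n+δ)·k_gold = 5.8363 − 0.071·39.4567 ≈ 3.0349.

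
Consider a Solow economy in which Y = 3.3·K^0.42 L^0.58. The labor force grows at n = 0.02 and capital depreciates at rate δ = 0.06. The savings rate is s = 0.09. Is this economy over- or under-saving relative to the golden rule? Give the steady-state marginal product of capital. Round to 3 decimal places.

The effective depreciation rate is n + δ = 0.02 + 0.06 = 0.08.
Steady-state k*: s·A·k^0.42 = 0.08·k gives k* = (0.09·3.3/0.08)^(1/0.58) ≈ 9.5981.
MPK = 0.42·3.3·9.5981^(-0.58) ≈ 0.3733.
MPK > n+δ = 0.08, so the economy is dynamically efficient (under-saving).

under-saving; MPK ≈ 0.373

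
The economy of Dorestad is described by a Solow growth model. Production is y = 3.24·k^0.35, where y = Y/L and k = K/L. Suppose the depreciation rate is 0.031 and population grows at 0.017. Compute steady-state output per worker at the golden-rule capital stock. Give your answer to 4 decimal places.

y_gold ≈ 17.7850

n + δ = 0.017 + 0.031 = 0.048.
Setting f'(k) = n+δ gives 0.35·3.24·k^(0.35−1) = 0.048, hence k_gold = (0.35·3.24/0.048)^(1/0.65) ≈ 129.6820.
Output: y_gold = 3.24·k_gold^0.35 = 3.24·129.6820^0.35 ≈ 17.7850.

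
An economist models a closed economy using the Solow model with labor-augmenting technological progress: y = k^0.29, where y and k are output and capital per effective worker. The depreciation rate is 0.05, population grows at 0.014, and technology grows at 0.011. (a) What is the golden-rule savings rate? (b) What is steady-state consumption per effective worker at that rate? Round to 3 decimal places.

(a) s_gold = 0.290; (b) c_gold ≈ 1.234

n + g + δ = 0.014 + 0.011 + 0.05 = 0.075.
For Cobb-Douglas, s_gold equals capital's share: s_gold = 0.29.
Maximizing c = f(k) − (n+g+δ)·k gives f'(k) = n+g+δ, i.e. 0.29·k^(0.29−1) = 0.075, so k_gold = (0.29/0.075)^(1/0.71) ≈ 6.7179.
y_gold = 6.7179^0.29 ≈ 1.7374; c_gold = (1−0.29)·y_gold ≈ 1.2335.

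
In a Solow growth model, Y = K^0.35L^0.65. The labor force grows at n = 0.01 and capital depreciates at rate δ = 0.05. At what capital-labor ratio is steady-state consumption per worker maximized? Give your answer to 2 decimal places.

Break-even investment rate: n + δ = 0.01 + 0.05 = 0.06.
Maximizing c = f(k) − (n+δ)·k gives f'(k) = n+δ, i.e. 0.35·k^(0.35−1) = 0.06, so k_gold = (0.35/0.06)^(1/0.65) ≈ 15.0776.

k_gold ≈ 15.08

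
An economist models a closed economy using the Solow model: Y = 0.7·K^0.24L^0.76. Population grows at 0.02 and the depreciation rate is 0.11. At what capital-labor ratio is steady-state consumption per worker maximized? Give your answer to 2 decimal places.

The effective depreciation rate is n + δ = 0.02 + 0.11 = 0.13.
Setting f'(k) = n+δ gives 0.24·0.7·k^(0.24−1) = 0.13, hence k_gold = (0.24·0.7/0.13)^(1/0.76) ≈ 1.4013.

k_gold ≈ 1.40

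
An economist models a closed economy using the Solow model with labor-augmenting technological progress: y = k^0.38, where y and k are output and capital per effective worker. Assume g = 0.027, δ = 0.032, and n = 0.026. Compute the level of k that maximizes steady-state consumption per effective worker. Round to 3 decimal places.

Capital per effective worker breaks even when investment replaces (n + g + δ)·k; here n + g + δ = 0.085.
Maximizing c = f(k) − (n+g+δ)·k gives f'(k) = n+g+δ, i.e. 0.38·k^(0.38−1) = 0.085, so k_gold = (0.38/0.085)^(1/0.62) ≈ 11.1937.

k_gold ≈ 11.194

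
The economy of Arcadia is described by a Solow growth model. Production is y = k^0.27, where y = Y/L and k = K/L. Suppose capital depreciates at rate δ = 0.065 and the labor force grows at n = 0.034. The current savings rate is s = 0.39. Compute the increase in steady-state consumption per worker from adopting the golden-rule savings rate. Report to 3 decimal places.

Δc ≈ 0.045

Capital per worker breaks even when investment replaces (n + δ)·k; here n + δ = 0.099.
Current steady state (s = 0.39): k* = (0.39/0.099)^(1/0.73) ≈ 6.5412, y* = 6.5412^0.27 ≈ 1.6605, c* = (1−0.39)·1.6605 ≈ 1.0129.
Maximizing c = f(k) − (n+δ)·k gives f'(k) = n+δ, i.e. 0.27·k^(0.27−1) = 0.099, so k_gold = (0.27/0.099)^(1/0.73) ≈ 3.9527.
y_gold = 3.9527^0.27 ≈ 1.4493, c_gold = y_gold − 0.099·k_gold ≈ 1.0580.
Gain: Δc = 1.0580 − 1.0129 ≈ 0.0451.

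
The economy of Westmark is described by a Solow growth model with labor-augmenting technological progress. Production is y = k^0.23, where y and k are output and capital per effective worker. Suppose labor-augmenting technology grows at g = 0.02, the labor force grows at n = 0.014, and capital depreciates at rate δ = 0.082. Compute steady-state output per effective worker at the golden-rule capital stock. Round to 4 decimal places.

y_gold ≈ 1.2269

The effective depreciation rate is n + g + δ = 0.014 + 0.02 + 0.082 = 0.116.
Golden rule sets MPK = n+g+δ: 0.23·k^(0.23−1) = 0.116, so k_gold = (0.23/0.116)^(1/0.77) ≈ 2.4326.
Output: y_gold = k_gold^0.23 = 2.4326^0.23 ≈ 1.2269.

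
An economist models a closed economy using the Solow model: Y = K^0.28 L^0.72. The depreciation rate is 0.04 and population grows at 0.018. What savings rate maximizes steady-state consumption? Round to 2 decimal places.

s_gold = 0.28

n + δ = 0.018 + 0.04 = 0.058.
At the golden rule MPK = n+δ, and in any Cobb-Douglas steady state s = (n+δ)·k/y = MPK·k/y = capital's share 0.28.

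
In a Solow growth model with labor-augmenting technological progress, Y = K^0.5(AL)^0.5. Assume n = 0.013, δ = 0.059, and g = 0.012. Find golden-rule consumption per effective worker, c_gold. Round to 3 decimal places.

c_gold ≈ 2.976

Break-even investment rate: n + g + δ = 0.013 + 0.012 + 0.059 = 0.084.
Golden rule sets MPK = n+g+δ: 0.5·k^(0.5−1) = 0.084, so k_gold = (0.5/0.084)^(1/0.5) ≈ 35.4308.
y_gold = 35.4308^0.5 ≈ 5.9524.
c_gold = y_gold − (n+g+δ)·k_gold = 5.9524 − 0.084·35.4308 ≈ 2.9762.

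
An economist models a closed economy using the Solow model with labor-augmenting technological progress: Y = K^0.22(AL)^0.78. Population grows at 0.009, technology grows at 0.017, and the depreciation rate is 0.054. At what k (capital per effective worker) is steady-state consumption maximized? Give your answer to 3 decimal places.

n + g + δ = 0.009 + 0.017 + 0.054 = 0.08.
Setting f'(k) = n+g+δ gives 0.22·k^(0.22−1) = 0.08, hence k_gold = (0.22/0.08)^(1/0.78) ≈ 3.6580.

k_gold ≈ 3.658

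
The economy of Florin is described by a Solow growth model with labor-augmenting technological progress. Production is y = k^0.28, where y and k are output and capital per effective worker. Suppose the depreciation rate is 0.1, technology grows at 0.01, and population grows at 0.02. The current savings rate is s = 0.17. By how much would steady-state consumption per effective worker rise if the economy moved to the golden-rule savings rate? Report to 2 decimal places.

Δc ≈ 0.05

Break-even investment rate: n + g + δ = 0.02 + 0.01 + 0.1 = 0.13.
Current steady state (s = 0.17): k* = (0.17/0.13)^(1/0.72) ≈ 1.4515, y* = 1.4515^0.28 ≈ 1.1100, c* = (1−0.17)·1.1100 ≈ 0.9213.
At the golden rule the marginal product of capital equals n+g+δ: 0.28·k^(0.28−1) = 0.13. Solving, k_gold = (0.28/0.13)^(1/0.72) ≈ 2.9027.
y_gold = 2.9027^0.28 ≈ 1.3477, c_gold = y_gold − 0.13·k_gold ≈ 0.9703.
Gain: Δc = 0.9703 − 0.9213 ≈ 0.0491.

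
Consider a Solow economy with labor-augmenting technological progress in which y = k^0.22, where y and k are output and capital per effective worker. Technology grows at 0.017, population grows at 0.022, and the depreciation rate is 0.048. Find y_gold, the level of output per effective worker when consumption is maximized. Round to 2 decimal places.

y_gold ≈ 1.30

Capital per effective worker breaks even when investment replaces (n + g + δ)·k; here n + g + δ = 0.087.
Maximizing c = f(k) − (n+g+δ)·k gives f'(k) = n+g+δ, i.e. 0.22·k^(0.22−1) = 0.087, so k_gold = (0.22/0.087)^(1/0.78) ≈ 3.2851.
Output: y_gold = k_gold^0.22 = 3.2851^0.22 ≈ 1.2991.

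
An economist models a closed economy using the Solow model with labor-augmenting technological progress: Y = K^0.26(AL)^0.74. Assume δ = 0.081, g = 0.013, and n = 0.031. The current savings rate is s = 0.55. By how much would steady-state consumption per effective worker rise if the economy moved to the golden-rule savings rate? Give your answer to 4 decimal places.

Break-even investment rate: n + g + δ = 0.031 + 0.013 + 0.081 = 0.125.
Current steady state (s = 0.55): k* = (0.55/0.125)^(1/0.74) ≈ 7.4051, y* = 7.4051^0.26 ≈ 1.6830, c* = (1−0.55)·1.6830 ≈ 0.7573.
Maximizing c = f(k) − (n+g+δ)·k gives f'(k) = n+g+δ, i.e. 0.26·k^(0.26−1) = 0.125, so k_gold = (0.26/0.125)^(1/0.74) ≈ 2.6904.
y_gold = 2.6904^0.26 ≈ 1.2935, c_gold = y_gold − 0.125·k_gold ≈ 0.9572.
Gain: Δc = 0.9572 − 0.7573 ≈ 0.1998.

Δc ≈ 0.1998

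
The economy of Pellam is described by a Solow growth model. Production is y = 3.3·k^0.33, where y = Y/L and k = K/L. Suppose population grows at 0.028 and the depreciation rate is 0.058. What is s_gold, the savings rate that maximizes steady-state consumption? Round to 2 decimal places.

s_gold = 0.33

n + δ = 0.028 + 0.058 = 0.086.
At the golden rule MPK = n+δ, and in any Cobb-Douglas steady state s = (n+δ)·k/y = MPK·k/y = capital's share 0.33.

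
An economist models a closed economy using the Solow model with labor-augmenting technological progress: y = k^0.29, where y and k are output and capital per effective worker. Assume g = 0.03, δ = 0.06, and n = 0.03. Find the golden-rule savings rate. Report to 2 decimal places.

The effective depreciation rate is n + g + δ = 0.03 + 0.03 + 0.06 = 0.12.
At the golden rule MPK = n+g+δ, and in any Cobb-Douglas steady state s = (n+g+δ)·k/y = MPK·k/y = capital's share 0.29.

s_gold = 0.29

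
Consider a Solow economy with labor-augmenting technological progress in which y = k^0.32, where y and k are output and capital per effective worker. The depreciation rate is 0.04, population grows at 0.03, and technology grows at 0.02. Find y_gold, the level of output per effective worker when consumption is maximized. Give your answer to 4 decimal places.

y_gold ≈ 1.8166

Capital per effective worker breaks even when investment replaces (n + g + δ)·k; here n + g + δ = 0.09.
Golden rule sets MPK = n+g+δ: 0.32·k^(0.32−1) = 0.09, so k_gold = (0.32/0.09)^(1/0.68) ≈ 6.4589.
Output: y_gold = k_gold^0.32 = 6.4589^0.32 ≈ 1.8166.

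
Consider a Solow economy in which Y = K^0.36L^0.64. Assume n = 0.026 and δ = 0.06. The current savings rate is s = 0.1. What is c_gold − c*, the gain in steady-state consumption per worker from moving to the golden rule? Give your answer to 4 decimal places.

The effective depreciation rate is n + δ = 0.026 + 0.06 = 0.086.
Current steady state (s = 0.1): k* = (0.1/0.086)^(1/0.64) ≈ 1.2657, y* = 1.2657^0.36 ≈ 1.0885, c* = (1−0.1)·1.0885 ≈ 0.9797.
Golden rule sets MPK = n+δ: 0.36·k^(0.36−1) = 0.086, so k_gold = (0.36/0.086)^(1/0.64) ≈ 9.3663.
y_gold = 9.3663^0.36 ≈ 2.2375, c_gold = y_gold − 0.086·k_gold ≈ 1.4320.
Gain: Δc = 1.4320 − 0.9797 ≈ 0.4523.

Δc ≈ 0.4523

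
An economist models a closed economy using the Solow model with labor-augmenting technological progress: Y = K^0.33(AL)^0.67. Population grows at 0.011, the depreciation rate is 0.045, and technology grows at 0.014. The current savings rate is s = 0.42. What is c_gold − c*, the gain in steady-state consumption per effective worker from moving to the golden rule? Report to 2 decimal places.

Δc ≈ 0.04

The effective depreciation rate is n + g + δ = 0.011 + 0.014 + 0.045 = 0.07.
Current steady state (s = 0.42): k* = (0.42/0.07)^(1/0.67) ≈ 14.5017, y* = 14.5017^0.33 ≈ 2.4170, c* = (1−0.42)·2.4170 ≈ 1.4018.
Golden rule sets MPK = n+g+δ: 0.33·k^(0.33−1) = 0.07, so k_gold = (0.33/0.07)^(1/0.67) ≈ 10.1181.
y_gold = 10.1181^0.33 ≈ 2.1463, c_gold = y_gold − 0.07·k_gold ≈ 1.4380.
Gain: Δc = 1.4380 − 1.4018 ≈ 0.0362.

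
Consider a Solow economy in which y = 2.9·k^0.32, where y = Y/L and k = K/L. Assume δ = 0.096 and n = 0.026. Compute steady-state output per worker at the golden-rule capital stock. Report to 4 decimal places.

Capital per worker breaks even when investment replaces (n + δ)·k; here n + δ = 0.122.
Maximizing c = f(k) − (n+δ)·k gives f'(k) = n+δ, i.e. 0.32·2.9·k^(0.32−1) = 0.122, so k_gold = (0.32·2.9/0.122)^(1/0.68) ≈ 19.7635.
Output: y_gold = 2.9·k_gold^0.32 = 2.9·19.7635^0.32 ≈ 7.5349.

y_gold ≈ 7.5349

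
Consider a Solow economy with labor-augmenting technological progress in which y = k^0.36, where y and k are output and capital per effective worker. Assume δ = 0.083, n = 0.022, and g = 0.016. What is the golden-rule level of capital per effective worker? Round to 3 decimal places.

The effective depreciation rate is n + g + δ = 0.022 + 0.016 + 0.083 = 0.121.
Setting f'(k) = n+g+δ gives 0.36·k^(0.36−1) = 0.121, hence k_gold = (0.36/0.121)^(1/0.64) ≈ 5.4938.

k_gold ≈ 5.494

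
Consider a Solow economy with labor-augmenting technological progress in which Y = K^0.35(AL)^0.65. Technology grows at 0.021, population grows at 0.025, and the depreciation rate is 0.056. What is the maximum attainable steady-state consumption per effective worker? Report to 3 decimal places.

n + g + δ = 0.025 + 0.021 + 0.056 = 0.102.
Setting f'(k) = n+g+δ gives 0.35·k^(0.35−1) = 0.102, hence k_gold = (0.35/0.102)^(1/0.65) ≈ 6.6649.
y_gold = 6.6649^0.35 ≈ 1.9424.
c_gold = y_gold − (n+g+δ)·k_gold = 1.9424 − 0.102·6.6649 ≈ 1.2625.

c_gold ≈ 1.263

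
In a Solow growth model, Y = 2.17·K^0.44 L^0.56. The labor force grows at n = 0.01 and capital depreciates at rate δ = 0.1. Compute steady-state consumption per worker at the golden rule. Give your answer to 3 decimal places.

c_gold ≈ 6.638

Break-even investment rate: n + δ = 0.01 + 0.1 = 0.11.
Maximizing c = f(k) − (n+δ)·k gives f'(k) = n+δ, i.e. 0.44·2.17·k^(0.44−1) = 0.11, so k_gold = (0.44·2.17/0.11)^(1/0.56) ≈ 47.4163.
y_gold = 2.17·47.4163^0.44 ≈ 11.8541.
c_gold = y_gold − (n+δ)·k_gold = 11.8541 − 0.11·47.4163 ≈ 6.6383.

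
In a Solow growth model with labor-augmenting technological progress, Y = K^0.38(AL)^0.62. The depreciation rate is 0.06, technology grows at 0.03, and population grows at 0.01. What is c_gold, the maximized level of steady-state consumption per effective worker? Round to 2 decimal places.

Break-even investment rate: n + g + δ = 0.01 + 0.03 + 0.06 = 0.1.
Golden rule sets MPK = n+g+δ: 0.38·k^(0.38−1) = 0.1, so k_gold = (0.38/0.1)^(1/0.62) ≈ 8.6126.
y_gold = 8.6126^0.38 ≈ 2.2665.
c_gold = y_gold − (n+g+δ)·k_gold = 2.2665 − 0.1·8.6126 ≈ 1.4052.

c_gold ≈ 1.41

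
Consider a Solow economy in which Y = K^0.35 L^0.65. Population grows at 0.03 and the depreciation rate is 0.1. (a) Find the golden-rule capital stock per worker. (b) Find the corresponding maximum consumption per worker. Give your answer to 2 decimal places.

The effective depreciation rate is n + δ = 0.03 + 0.1 = 0.13.
Setting f'(k) = n+δ gives 0.35·k^(0.35−1) = 0.13, hence k_gold = (0.35/0.13)^(1/0.65) ≈ 4.5891.
y_gold = 4.5891^0.35 ≈ 1.7045; c_gold = y_gold − 0.13·k_gold ≈ 1.1079.

(a) k_gold ≈ 4.59; (b) c_gold ≈ 1.11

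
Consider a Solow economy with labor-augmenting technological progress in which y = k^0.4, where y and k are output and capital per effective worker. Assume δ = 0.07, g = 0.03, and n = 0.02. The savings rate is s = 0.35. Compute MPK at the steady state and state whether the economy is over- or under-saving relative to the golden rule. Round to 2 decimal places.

under-saving; MPK ≈ 0.14

n + g + δ = 0.02 + 0.03 + 0.07 = 0.12.
Steady-state k*: s·k^0.4 = 0.12·k gives k* = (0.35/0.12)^(1/0.6) ≈ 5.9540.
MPK = 0.4·5.9540^(-0.6) ≈ 0.1371.
MPK > n+g+δ = 0.12, so the economy is dynamically efficient (under-saving).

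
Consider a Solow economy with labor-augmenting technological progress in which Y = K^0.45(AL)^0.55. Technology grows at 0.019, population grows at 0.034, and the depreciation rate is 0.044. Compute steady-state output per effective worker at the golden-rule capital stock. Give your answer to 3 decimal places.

y_gold ≈ 3.510

The effective depreciation rate is n + g + δ = 0.034 + 0.019 + 0.044 = 0.097.
Golden rule sets MPK = n+g+δ: 0.45·k^(0.45−1) = 0.097, so k_gold = (0.45/0.097)^(1/0.55) ≈ 16.2821.
Output: y_gold = k_gold^0.45 = 16.2821^0.45 ≈ 3.5097.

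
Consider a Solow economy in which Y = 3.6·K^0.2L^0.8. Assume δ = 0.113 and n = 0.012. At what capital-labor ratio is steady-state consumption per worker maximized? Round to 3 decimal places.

Capital per worker breaks even when investment replaces (n + δ)·k; here n + δ = 0.125.
Golden rule sets MPK = n+δ: 0.2·3.6·k^(0.2−1) = 0.125, so k_gold = (0.2·3.6/0.125)^(1/0.8) ≈ 8.9234.

k_gold ≈ 8.923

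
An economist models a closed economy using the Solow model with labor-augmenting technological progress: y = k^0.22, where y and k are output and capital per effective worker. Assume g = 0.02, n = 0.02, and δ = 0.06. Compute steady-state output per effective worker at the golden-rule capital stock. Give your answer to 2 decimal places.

n + g + δ = 0.02 + 0.02 + 0.06 = 0.1.
Golden rule sets MPK = n+g+δ: 0.22·k^(0.22−1) = 0.1, so k_gold = (0.22/0.1)^(1/0.78) ≈ 2.7479.
Output: y_gold = k_gold^0.22 = 2.7479^0.22 ≈ 1.2491.

y_gold ≈ 1.25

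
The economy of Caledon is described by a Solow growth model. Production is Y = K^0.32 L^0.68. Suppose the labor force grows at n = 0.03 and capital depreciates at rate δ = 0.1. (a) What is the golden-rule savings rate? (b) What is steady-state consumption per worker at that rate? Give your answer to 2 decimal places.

n + δ = 0.03 + 0.1 = 0.13.
For Cobb-Douglas, s_gold equals capital's share: s_gold = 0.32.
Golden rule sets MPK = n+δ: 0.32·k^(0.32−1) = 0.13, so k_gold = (0.32/0.13)^(1/0.68) ≈ 3.7610.
y_gold = 3.7610^0.32 ≈ 1.5279; c_gold = (1−0.32)·y_gold ≈ 1.0390.

(a) s_gold = 0.32; (b) c_gold ≈ 1.04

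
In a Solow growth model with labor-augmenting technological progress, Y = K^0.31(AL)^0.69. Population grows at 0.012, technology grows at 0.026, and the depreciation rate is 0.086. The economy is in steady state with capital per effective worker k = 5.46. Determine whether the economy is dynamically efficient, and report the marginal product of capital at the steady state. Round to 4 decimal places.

Break-even investment rate: n + g + δ = 0.012 + 0.026 + 0.086 = 0.124.
MPK = 0.31·k^(0.31−1) = 0.31·5.46^(-0.69) ≈ 0.0961.
MPK < 0.124, so the economy is dynamically inefficient (over-saving).

dynamically inefficient; MPK ≈ 0.0961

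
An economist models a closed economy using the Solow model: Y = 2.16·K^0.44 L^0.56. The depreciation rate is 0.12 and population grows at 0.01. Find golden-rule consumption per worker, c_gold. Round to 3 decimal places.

c_gold ≈ 5.774

Break-even investment rate: n + δ = 0.01 + 0.12 = 0.13.
Maximizing c = f(k) − (n+δ)·k gives f'(k) = n+δ, i.e. 0.44·2.16·k^(0.44−1) = 0.13, so k_gold = (0.44·2.16/0.13)^(1/0.56) ≈ 34.8973.
y_gold = 2.16·34.8973^0.44 ≈ 10.3106.
c_gold = y_gold − (n+δ)·k_gold = 10.3106 − 0.13·34.8973 ≈ 5.7739.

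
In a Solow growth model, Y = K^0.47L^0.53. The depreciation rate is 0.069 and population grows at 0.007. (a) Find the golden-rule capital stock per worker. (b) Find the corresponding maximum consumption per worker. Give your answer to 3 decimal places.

(a) k_gold ≈ 31.116; (b) c_gold ≈ 2.667

n + δ = 0.007 + 0.069 = 0.076.
Maximizing c = f(k) − (n+δ)·k gives f'(k) = n+δ, i.e. 0.47·k^(0.47−1) = 0.076, so k_gold = (0.47/0.076)^(1/0.53) ≈ 31.1164.
y_gold = 31.1164^0.47 ≈ 5.0316; c_gold = y_gold − 0.076·k_gold ≈ 2.6667.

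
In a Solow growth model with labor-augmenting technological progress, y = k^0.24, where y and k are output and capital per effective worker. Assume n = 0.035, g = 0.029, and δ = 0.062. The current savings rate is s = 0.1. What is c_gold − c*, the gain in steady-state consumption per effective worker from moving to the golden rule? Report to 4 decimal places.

Break-even investment rate: n + g + δ = 0.035 + 0.029 + 0.062 = 0.126.
Current steady state (s = 0.1): k* = (0.1/0.126)^(1/0.76) ≈ 0.7378, y* = 0.7378^0.24 ≈ 0.9296, c* = (1−0.1)·0.9296 ≈ 0.8367.
Setting f'(k) = n+g+δ gives 0.24·k^(0.24−1) = 0.126, hence k_gold = (0.24/0.126)^(1/0.76) ≈ 2.3346.
y_gold = 2.3346^0.24 ≈ 1.2257, c_gold = y_gold − 0.126·k_gold ≈ 0.9315.
Gain: Δc = 0.9315 − 0.8367 ≈ 0.0948.

Δc ≈ 0.0948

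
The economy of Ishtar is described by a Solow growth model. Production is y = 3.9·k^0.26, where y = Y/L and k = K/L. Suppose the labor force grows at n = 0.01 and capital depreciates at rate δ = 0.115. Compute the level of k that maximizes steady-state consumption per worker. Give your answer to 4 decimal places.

k_gold ≈ 16.9259

Capital per worker breaks even when investment replaces (n + δ)·k; here n + δ = 0.125.
Setting f'(k) = n+δ gives 0.26·3.9·k^(0.26−1) = 0.125, hence k_gold = (0.26·3.9/0.125)^(1/0.74) ≈ 16.9259.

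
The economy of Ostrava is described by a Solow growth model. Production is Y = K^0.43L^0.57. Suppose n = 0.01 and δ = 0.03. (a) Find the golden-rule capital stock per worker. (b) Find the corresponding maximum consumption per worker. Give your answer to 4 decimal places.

(a) k_gold ≈ 64.4894; (b) c_gold ≈ 3.4194

The effective depreciation rate is n + δ = 0.01 + 0.03 = 0.04.
Golden rule sets MPK = n+δ: 0.43·k^(0.43−1) = 0.04, so k_gold = (0.43/0.04)^(1/0.57) ≈ 64.4894.
y_gold = 64.4894^0.43 ≈ 5.9990; c_gold = y_gold − 0.04·k_gold ≈ 3.4194.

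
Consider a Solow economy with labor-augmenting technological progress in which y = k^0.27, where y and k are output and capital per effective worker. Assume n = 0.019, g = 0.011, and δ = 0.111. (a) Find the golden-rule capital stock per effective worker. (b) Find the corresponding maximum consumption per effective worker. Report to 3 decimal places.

(a) k_gold ≈ 2.435; (b) c_gold ≈ 0.928

Capital per effective worker breaks even when investment replaces (n + g + δ)·k; here n + g + δ = 0.141.
Setting f'(k) = n+g+δ gives 0.27·k^(0.27−1) = 0.141, hence k_gold = (0.27/0.141)^(1/0.73) ≈ 2.4350.
y_gold = 2.4350^0.27 ≈ 1.2716; c_gold = y_gold − 0.141·k_gold ≈ 0.9283.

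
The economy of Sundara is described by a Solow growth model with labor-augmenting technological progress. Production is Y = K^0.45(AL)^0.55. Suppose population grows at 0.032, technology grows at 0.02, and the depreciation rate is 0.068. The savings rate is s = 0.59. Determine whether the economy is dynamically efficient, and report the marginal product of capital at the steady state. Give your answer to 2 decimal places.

dynamically inefficient; MPK ≈ 0.09

The effective depreciation rate is n + g + δ = 0.032 + 0.02 + 0.068 = 0.12.
Steady-state k*: s·k^0.45 = 0.12·k gives k* = (0.59/0.12)^(1/0.55) ≈ 18.0960.
MPK = 0.45·18.0960^(-0.55) ≈ 0.0915.
MPK < n+g+δ = 0.12, so the economy is dynamically inefficient (over-saving).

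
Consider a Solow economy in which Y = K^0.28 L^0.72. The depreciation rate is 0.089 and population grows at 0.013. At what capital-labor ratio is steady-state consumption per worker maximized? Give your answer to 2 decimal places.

k_gold ≈ 4.07

The effective depreciation rate is n + δ = 0.013 + 0.089 = 0.102.
At the golden rule the marginal product of capital equals n+δ: 0.28·k^(0.28−1) = 0.102. Solving, k_gold = (0.28/0.102)^(1/0.72) ≈ 4.0654.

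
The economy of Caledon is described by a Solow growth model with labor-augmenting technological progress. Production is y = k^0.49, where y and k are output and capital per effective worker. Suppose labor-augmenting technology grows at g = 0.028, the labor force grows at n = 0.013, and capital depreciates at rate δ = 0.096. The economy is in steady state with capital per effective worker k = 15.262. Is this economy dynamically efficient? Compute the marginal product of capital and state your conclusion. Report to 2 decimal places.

dynamically inefficient; MPK ≈ 0.12

n + g + δ = 0.013 + 0.028 + 0.096 = 0.137.
MPK = 0.49·k^(0.49−1) = 0.49·15.262^(-0.51) ≈ 0.1221.
MPK < 0.137, so the economy is dynamically inefficient (over-saving).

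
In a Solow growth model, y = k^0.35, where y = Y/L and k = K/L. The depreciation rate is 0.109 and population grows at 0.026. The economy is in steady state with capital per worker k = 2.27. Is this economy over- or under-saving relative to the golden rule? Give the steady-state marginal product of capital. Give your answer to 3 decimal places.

under-saving; MPK ≈ 0.205

Capital per worker breaks even when investment replaces (n + δ)·k; here n + δ = 0.135.
MPK = 0.35·k^(0.35−1) = 0.35·2.27^(-0.65) ≈ 0.2054.
MPK > 0.135, so the economy is dynamically efficient (under-saving).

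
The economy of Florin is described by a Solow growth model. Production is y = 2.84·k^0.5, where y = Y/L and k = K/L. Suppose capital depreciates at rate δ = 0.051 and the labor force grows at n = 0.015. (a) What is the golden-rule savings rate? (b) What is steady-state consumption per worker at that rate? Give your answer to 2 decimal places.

Capital per worker breaks even when investment replaces (n + δ)·k; here n + δ = 0.066.
For Cobb-Douglas, s_gold equals capital's share: s_gold = 0.5.
Maximizing c = f(k) − (n+δ)·k gives f'(k) = n+δ, i.e. 0.5·2.84·k^(0.5−1) = 0.066, so k_gold = (0.5·2.84/0.066)^(1/0.5) ≈ 462.9017.
y_gold = 2.84·462.9017^0.5 ≈ 61.1030; c_gold = (1−0.5)·y_gold ≈ 30.5515.

(a) s_gold = 0.50; (b) c_gold ≈ 30.55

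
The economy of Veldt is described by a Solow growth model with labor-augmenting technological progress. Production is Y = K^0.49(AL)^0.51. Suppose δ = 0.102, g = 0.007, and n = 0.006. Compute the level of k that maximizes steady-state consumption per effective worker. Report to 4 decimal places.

k_gold ≈ 17.1518

Capital per effective worker breaks even when investment replaces (n + g + δ)·k; here n + g + δ = 0.115.
At the golden rule the marginal product of capital equals n+g+δ: 0.49·k^(0.49−1) = 0.115. Solving, k_gold = (0.49/0.115)^(1/0.51) ≈ 17.1518.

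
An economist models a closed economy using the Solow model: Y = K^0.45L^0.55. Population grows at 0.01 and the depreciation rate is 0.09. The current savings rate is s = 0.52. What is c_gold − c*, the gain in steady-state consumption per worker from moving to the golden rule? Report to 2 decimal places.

n + δ = 0.01 + 0.09 = 0.1.
Current steady state (s = 0.52): k* = (0.52/0.1)^(1/0.55) ≈ 20.0366, y* = 20.0366^0.45 ≈ 3.8532, c* = (1−0.52)·3.8532 ≈ 1.8495.
Setting f'(k) = n+δ gives 0.45·k^(0.45−1) = 0.1, hence k_gold = (0.45/0.1)^(1/0.55) ≈ 15.4049.
y_gold = 15.4049^0.45 ≈ 3.4233, c_gold = y_gold − 0.1·k_gold ≈ 1.8828.
Gain: Δc = 1.8828 − 1.8495 ≈ 0.0333.

Δc ≈ 0.03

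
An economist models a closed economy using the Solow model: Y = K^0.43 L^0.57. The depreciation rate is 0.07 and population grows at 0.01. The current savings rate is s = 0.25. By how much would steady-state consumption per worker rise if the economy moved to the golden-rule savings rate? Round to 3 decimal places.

Δc ≈ 0.255

Capital per worker breaks even when investment replaces (n + δ)·k; here n + δ = 0.08.
Current steady state (s = 0.25): k* = (0.25/0.08)^(1/0.57) ≈ 7.3817, y* = 7.3817^0.43 ≈ 2.3622, c* = (1−0.25)·2.3622 ≈ 1.7716.
Golden rule sets MPK = n+δ: 0.43·k^(0.43−1) = 0.08, so k_gold = (0.43/0.08)^(1/0.57) ≈ 19.1146.
y_gold = 19.1146^0.43 ≈ 3.5562, c_gold = y_gold − 0.08·k_gold ≈ 2.0270.
Gain: Δc = 2.0270 − 1.7716 ≈ 0.2554.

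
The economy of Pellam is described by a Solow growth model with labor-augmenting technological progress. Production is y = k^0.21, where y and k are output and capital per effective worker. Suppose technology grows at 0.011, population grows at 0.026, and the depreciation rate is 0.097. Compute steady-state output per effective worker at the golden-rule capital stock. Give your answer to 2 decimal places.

Break-even investment rate: n + g + δ = 0.026 + 0.011 + 0.097 = 0.134.
Golden rule sets MPK = n+g+δ: 0.21·k^(0.21−1) = 0.134, so k_gold = (0.21/0.134)^(1/0.79) ≈ 1.7660.
Output: y_gold = k_gold^0.21 = 1.7660^0.21 ≈ 1.1268.

y_gold ≈ 1.13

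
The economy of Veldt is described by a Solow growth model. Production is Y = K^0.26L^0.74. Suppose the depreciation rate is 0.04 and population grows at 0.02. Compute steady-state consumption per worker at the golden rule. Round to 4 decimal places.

c_gold ≈ 1.2387

Break-even investment rate: n + δ = 0.02 + 0.04 = 0.06.
Setting f'(k) = n+δ gives 0.26·k^(0.26−1) = 0.06, hence k_gold = (0.26/0.06)^(1/0.74) ≈ 7.2539.
y_gold = 7.2539^0.26 ≈ 1.6740.
c_gold = y_gold − (n+δ)·k_gold = 1.6740 − 0.06·7.2539 ≈ 1.2387.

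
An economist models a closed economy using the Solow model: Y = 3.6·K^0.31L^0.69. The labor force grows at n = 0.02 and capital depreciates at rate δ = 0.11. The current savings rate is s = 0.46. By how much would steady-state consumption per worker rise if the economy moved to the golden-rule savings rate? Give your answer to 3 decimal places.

Δc ≈ 0.428

Break-even investment rate: n + δ = 0.02 + 0.11 = 0.13.
Current steady state (s = 0.46): k* = (0.46·3.6/0.13)^(1/0.69) ≈ 39.9594, y* = 3.6·39.9594^0.31 ≈ 11.2929, c* = (1−0.46)·11.2929 ≈ 6.0981.
Maximizing c = f(k) − (n+δ)·k gives f'(k) = n+δ, i.e. 0.31·3.6·k^(0.31−1) = 0.13, so k_gold = (0.31·3.6/0.13)^(1/0.69) ≈ 22.5537.
y_gold = 3.6·22.5537^0.31 ≈ 9.4580, c_gold = y_gold − 0.13·k_gold ≈ 6.5260.
Gain: Δc = 6.5260 − 6.0981 ≈ 0.4279.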